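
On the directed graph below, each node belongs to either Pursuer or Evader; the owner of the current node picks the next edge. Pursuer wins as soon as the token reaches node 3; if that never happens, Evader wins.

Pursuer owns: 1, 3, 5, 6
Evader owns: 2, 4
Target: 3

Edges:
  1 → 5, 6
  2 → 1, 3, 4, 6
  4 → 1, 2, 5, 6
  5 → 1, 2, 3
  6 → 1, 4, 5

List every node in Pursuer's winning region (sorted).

A0 = {3}
A1: add {5} — 5 (Pursuer) has 5→3.
A2: add {1, 6} — 1 (Pursuer) has 1→5; 6 (Pursuer) has 6→5.
A3 = A2; e.g. 2 (Evader) can still go to 4. Fixed point.
Pursuer's winning region = {1, 3, 5, 6}.

1, 3, 5, 6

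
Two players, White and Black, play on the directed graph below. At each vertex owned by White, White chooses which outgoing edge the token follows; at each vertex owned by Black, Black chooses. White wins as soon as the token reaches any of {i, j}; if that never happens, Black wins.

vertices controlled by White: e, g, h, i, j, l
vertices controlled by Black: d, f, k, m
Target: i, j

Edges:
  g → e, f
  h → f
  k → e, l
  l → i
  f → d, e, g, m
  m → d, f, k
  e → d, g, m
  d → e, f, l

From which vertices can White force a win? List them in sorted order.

i, j, l

A0 = {i, j}
A1: add {l} — l (White) has l→i.
A2 = A1; e.g. d (Black) can still go to e. Fixed point.
White's winning region = {i, j, l}.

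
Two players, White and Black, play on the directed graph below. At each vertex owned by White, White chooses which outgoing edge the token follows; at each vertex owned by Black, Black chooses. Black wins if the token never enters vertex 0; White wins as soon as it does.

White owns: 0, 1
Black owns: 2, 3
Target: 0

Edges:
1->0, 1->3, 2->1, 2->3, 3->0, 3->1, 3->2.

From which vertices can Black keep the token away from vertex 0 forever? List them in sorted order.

A0 = {0}
A1: add {1} — 1 (White) has 1→0.
A2 = A1; e.g. 2 (Black) can still go to 3. Fixed point.
White's attractor = {0, 1}; Black avoids the target exactly from the complement.

2, 3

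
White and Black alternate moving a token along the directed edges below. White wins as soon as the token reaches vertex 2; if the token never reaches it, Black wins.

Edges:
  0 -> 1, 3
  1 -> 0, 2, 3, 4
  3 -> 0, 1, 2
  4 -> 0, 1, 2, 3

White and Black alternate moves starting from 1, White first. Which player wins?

White

Track states (vertex, player-to-move).
A0 = {(2,White), (2,Black)}
A1: add {(1,White), (3,White), (4,White)}.
(1,White) ∈ A1 ⇒ White forces the target.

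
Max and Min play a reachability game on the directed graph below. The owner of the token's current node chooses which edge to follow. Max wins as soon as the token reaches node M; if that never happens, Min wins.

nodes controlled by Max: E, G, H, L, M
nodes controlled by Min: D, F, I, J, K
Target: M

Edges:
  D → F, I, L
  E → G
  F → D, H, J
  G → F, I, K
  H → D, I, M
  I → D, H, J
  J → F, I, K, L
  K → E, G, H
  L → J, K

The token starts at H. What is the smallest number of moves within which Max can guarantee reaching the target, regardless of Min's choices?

1

A0 = {M}
A1: add {H} — H (Max) has H→M.
A2 = A1; e.g. D (Min) can still go to F. Fixed point.
H enters the attractor at level 1, so Max can force the target in 1 move from there.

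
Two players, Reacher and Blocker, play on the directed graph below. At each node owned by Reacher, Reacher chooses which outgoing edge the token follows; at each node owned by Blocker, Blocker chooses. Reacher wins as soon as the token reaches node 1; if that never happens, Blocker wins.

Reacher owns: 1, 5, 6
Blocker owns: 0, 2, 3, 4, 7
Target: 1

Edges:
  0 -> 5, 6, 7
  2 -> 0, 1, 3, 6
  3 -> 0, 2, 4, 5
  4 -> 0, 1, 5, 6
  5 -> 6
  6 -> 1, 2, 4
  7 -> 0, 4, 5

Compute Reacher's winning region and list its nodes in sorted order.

A0 = {1}
A1: add {6} — 6 (Reacher) has 6→1.
A2: add {5} — 5 (Reacher) has 5→6.
A3 = A2; e.g. 0 (Blocker) can still go to 7. Fixed point.
Reacher's winning region = {1, 5, 6}.

1, 5, 6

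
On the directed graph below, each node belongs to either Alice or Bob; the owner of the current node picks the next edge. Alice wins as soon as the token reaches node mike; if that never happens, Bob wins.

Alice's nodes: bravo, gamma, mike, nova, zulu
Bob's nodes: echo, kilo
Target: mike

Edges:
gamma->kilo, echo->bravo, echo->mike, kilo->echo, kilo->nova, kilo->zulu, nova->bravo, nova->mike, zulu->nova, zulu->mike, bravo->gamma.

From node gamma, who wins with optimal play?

Bob

A0 = {mike}
A1: add {nova, zulu} — nova (Alice) has nova→mike; zulu (Alice) has zulu→mike.
A2 = A1; e.g. gamma (Alice) has no edge into A1. Fixed point.
gamma never enters the attractor, so Bob can avoid the target forever.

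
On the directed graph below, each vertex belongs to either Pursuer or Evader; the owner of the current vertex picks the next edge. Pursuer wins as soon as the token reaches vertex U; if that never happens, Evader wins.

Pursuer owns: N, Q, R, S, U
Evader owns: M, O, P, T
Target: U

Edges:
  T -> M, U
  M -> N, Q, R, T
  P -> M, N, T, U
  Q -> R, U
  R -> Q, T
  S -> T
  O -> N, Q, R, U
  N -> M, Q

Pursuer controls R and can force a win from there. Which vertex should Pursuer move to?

Q

A0 = {U}
A1: add {Q} — Q (Pursuer) has Q→U.
A2: add {N, R} — N (Pursuer) has N→Q; R (Pursuer) has R→Q.
A3: add {O} — O (Evader): all of {N, Q, R, U} already in.
A4 = A3; e.g. M (Evader) can still go to T. Fixed point.
From R, successor Q is in the attractor (rank 1); the other successor T is not.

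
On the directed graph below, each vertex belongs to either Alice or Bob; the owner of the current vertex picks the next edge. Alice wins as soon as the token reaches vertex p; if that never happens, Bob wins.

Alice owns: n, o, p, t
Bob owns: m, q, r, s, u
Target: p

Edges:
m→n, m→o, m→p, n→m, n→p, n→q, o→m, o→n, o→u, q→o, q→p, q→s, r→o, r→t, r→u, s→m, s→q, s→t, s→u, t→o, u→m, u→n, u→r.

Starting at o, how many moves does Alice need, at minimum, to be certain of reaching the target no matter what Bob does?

2

A0 = {p}
A1: add {n} — n (Alice) has n→p.
A2: add {o} — o (Alice) has o→n.
o enters the attractor at level 2, so Alice can force the target in 2 moves from there.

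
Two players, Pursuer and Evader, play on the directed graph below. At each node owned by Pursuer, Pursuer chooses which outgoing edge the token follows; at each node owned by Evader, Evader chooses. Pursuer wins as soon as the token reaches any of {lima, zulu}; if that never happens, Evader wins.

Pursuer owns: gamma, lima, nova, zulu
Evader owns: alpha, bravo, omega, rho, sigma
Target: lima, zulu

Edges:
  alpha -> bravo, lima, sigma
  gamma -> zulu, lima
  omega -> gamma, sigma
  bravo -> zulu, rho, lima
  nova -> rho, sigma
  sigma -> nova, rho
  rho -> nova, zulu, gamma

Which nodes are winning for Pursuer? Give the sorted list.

A0 = {lima, zulu}
A1: add {gamma} — gamma (Pursuer) has gamma→zulu.
A2 = A1; e.g. nova (Pursuer) has no edge into A1. Fixed point.
Pursuer's winning region = {gamma, lima, zulu}.

gamma, lima, zulu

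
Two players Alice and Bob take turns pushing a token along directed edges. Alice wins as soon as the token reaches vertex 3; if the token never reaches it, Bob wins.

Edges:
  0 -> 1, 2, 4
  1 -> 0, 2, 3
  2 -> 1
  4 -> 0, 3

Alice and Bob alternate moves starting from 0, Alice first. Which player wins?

Alice

Track states (vertex, player-to-move).
A0 = {(3,Alice), (3,Bob)}
A1: add {(1,Alice), (4,Alice)}.
A2: add {(2,Bob)}.
A3: add {(0,Alice)}.
(0,Alice) ∈ A3 ⇒ Alice forces the target.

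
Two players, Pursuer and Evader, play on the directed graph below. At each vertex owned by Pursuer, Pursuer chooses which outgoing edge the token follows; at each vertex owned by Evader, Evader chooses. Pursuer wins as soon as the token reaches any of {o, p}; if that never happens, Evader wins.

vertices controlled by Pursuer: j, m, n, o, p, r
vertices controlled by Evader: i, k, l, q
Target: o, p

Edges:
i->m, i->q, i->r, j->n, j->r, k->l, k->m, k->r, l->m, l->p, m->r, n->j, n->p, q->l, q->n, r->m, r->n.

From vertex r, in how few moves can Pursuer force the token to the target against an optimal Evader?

2

A0 = {o, p}
A1: add {n} — n (Pursuer) has n→p.
A2: add {j, r} — j (Pursuer) has j→n; r (Pursuer) has r→n.
r enters the attractor at level 2, so Pursuer can force the target in 2 moves from there.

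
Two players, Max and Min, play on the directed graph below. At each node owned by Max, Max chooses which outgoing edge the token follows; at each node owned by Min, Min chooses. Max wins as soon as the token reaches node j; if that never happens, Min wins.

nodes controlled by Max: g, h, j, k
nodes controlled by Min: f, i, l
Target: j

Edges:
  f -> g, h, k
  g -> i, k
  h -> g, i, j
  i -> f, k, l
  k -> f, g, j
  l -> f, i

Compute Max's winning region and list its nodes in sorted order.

A0 = {j}
A1: add {h, k} — h (Max) has h→j; k (Max) has k→j.
A2: add {g} — g (Max) has g→k.
A3: add {f} — f (Min): all of {g, h, k} already in.
A4 = A3; e.g. i (Min) can still go to l. Fixed point.
Max's winning region = {f, g, h, j, k}.

f, g, h, j, k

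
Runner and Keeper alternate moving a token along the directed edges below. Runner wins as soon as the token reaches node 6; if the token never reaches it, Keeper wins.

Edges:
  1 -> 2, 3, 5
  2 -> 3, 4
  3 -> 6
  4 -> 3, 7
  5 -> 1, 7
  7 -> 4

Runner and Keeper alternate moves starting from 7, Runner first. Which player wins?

Track states (vertex, player-to-move).
A0 = {(6,Runner), (6,Keeper)}
A1: add {(3,Runner), (3,Keeper)}.
A2: add {(1,Runner), (2,Runner), (4,Runner)}.
A3: add {(2,Keeper), (7,Keeper)}.
A4: add {(5,Runner)}.
A5: add {(1,Keeper)}.
A6 = A5; e.g. (4,Keeper) stays out. (7,Runner) never enters ⇒ Keeper avoids the target.

Keeper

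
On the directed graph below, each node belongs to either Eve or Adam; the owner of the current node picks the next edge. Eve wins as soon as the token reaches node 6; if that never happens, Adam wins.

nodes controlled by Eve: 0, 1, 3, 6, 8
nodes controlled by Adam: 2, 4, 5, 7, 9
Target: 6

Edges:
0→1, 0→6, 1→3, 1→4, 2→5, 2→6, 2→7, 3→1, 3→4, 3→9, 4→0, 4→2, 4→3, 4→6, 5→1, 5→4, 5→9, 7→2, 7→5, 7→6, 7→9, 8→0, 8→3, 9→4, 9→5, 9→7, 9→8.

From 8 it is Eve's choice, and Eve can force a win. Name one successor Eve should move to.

A0 = {6}
A1: add {0} — 0 (Eve) has 0→6.
A2: add {8} — 8 (Eve) has 8→0.
A3 = A2; e.g. 1 (Eve) has no edge into A2. Fixed point.
From 8, successor 0 is in the attractor (rank 1); the other successor 3 is not.

0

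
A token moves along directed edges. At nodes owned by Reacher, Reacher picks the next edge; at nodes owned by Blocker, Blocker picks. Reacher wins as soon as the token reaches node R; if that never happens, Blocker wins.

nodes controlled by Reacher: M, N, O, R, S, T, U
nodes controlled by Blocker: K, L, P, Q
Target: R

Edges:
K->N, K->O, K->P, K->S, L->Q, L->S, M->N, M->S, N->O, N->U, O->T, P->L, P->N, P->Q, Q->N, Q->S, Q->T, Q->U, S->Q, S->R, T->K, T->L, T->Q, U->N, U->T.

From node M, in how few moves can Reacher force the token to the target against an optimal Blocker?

2

A0 = {R}
A1: add {S} — S (Reacher) has S→R.
A2: add {M} — M (Reacher) has M→S.
A3 = A2; e.g. K (Blocker) can still go to N. Fixed point.
M enters the attractor at level 2, so Reacher can force the target in 2 moves from there.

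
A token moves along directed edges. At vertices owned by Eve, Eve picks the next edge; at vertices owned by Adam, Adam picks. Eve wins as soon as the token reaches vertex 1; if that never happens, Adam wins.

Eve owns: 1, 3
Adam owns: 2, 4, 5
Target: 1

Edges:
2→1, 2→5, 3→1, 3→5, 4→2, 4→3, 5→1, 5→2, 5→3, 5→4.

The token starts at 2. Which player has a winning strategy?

A0 = {1}
A1: add {3} — 3 (Eve) has 3→1.
A2 = A1; e.g. 2 (Adam) can still go to 5. Fixed point.
2 never enters the attractor, so Adam can avoid the target forever.

Adam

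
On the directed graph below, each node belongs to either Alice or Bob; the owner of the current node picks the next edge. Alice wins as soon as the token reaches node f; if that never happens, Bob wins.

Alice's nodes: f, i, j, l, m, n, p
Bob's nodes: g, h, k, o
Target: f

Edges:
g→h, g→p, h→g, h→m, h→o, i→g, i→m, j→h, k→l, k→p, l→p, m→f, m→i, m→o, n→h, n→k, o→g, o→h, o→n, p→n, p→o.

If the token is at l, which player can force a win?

Bob

A0 = {f}
A1: add {m} — m (Alice) has m→f.
A2: add {i} — i (Alice) has i→m.
A3 = A2; e.g. g (Bob) can still go to h. Fixed point.
l never enters the attractor, so Bob can avoid the target forever.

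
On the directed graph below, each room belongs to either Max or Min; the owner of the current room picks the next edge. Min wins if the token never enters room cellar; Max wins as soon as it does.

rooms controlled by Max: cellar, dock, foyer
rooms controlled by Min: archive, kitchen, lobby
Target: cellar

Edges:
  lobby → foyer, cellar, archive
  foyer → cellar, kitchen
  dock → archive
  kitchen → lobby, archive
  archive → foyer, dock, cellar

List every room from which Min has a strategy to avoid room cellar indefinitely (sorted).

archive, dock, kitchen, lobby

A0 = {cellar}
A1: add {foyer} — foyer (Max) has foyer→cellar.
A2 = A1; e.g. dock (Max) has no edge into A1. Fixed point.
Max's attractor = {cellar, foyer}; Min avoids the target exactly from the complement.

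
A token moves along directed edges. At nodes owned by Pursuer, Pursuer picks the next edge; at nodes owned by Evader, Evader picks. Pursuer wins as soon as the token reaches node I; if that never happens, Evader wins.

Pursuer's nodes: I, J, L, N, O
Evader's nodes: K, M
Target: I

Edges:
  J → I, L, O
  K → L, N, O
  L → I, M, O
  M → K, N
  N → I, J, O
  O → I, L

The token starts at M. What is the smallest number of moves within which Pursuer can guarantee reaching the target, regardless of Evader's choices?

A0 = {I}
A1: add {J, L, N, O} — J (Pursuer) has J→I; L (Pursuer) has L→I; N (Pursuer) has N→I; O (Pursuer) has O→I.
A2: add {K} — K (Evader): all of {L, N, O} already in.
A3: add {M} — M (Evader): all of {K, N} already in.
A3 = all vertices. Fixed point.
M enters the attractor at level 3, so Pursuer can force the target in 3 moves from there.

3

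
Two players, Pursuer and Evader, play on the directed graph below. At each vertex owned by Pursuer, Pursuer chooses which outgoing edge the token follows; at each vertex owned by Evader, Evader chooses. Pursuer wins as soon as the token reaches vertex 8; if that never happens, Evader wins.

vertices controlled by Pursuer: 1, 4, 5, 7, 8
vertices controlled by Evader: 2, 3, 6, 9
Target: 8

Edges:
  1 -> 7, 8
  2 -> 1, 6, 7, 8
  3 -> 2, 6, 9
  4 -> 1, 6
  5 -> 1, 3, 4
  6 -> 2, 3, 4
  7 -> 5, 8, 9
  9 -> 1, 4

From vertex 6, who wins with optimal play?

Evader

A0 = {8}
A1: add {1, 7} — 1 (Pursuer) has 1→8; 7 (Pursuer) has 7→8.
A2: add {4, 5} — 4 (Pursuer) has 4→1; 5 (Pursuer) has 5→1.
A3: add {9} — 9 (Evader): all of {1, 4} already in.
A4 = A3; e.g. 2 (Evader) can still go to 6. Fixed point.
6 never enters the attractor, so Evader can avoid the target forever.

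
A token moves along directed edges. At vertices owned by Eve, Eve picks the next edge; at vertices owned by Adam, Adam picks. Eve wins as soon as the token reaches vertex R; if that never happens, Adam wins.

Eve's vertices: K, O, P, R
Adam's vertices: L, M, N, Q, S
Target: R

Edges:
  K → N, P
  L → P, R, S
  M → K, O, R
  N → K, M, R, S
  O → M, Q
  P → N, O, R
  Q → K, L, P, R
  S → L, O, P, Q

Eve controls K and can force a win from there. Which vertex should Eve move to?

A0 = {R}
A1: add {P} — P (Eve) has P→R.
A2: add {K} — K (Eve) has K→P.
A3 = A2; e.g. L (Adam) can still go to S. Fixed point.
From K, successor P is in the attractor (rank 1); the other successor N is not.

P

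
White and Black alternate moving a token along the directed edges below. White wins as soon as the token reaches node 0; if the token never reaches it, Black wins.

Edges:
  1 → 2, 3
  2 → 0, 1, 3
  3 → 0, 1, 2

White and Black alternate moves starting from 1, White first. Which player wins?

Track states (vertex, player-to-move).
A0 = {(0,White), (0,Black)}
A1: add {(2,White), (3,White)}.
A2: add {(1,Black)}.
A3 = A2; e.g. (1,White) stays out. (1,White) never enters ⇒ Black avoids the target.

Black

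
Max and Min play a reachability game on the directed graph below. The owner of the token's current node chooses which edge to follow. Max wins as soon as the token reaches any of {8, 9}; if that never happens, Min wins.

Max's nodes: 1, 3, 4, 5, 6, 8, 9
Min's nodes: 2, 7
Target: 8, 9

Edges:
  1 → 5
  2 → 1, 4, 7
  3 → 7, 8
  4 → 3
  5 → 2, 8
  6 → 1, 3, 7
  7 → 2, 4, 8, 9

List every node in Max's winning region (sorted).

1, 3, 4, 5, 6, 8, 9

A0 = {8, 9}
A1: add {3, 5} — 3 (Max) has 3→8; 5 (Max) has 5→8.
A2: add {1, 4, 6} — 1 (Max) has 1→5; 4 (Max) has 4→3; 6 (Max) has 6→3.
A3 = A2; e.g. 2 (Min) can still go to 7. Fixed point.
Max's winning region = {1, 3, 4, 5, 6, 8, 9}.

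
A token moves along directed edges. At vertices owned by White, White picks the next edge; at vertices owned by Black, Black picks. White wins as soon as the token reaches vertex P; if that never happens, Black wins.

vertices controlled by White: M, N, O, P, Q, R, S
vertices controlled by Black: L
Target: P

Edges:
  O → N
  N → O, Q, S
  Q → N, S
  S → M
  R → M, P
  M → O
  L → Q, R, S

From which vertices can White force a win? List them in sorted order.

A0 = {P}
A1: add {R} — R (White) has R→P.
A2 = A1; e.g. L (Black) can still go to Q. Fixed point.
White's winning region = {P, R}.

P, R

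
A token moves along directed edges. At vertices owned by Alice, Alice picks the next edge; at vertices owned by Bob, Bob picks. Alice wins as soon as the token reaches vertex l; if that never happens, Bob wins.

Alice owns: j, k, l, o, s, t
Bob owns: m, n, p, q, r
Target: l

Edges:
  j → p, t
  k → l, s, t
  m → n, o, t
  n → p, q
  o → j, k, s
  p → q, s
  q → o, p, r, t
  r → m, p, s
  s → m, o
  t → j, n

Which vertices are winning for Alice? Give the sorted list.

A0 = {l}
A1: add {k} — k (Alice) has k→l.
A2: add {o} — o (Alice) has o→k.
A3: add {s} — s (Alice) has s→o.
A4 = A3; e.g. j (Alice) has no edge into A3. Fixed point.
Alice's winning region = {k, l, o, s}.

k, l, o, s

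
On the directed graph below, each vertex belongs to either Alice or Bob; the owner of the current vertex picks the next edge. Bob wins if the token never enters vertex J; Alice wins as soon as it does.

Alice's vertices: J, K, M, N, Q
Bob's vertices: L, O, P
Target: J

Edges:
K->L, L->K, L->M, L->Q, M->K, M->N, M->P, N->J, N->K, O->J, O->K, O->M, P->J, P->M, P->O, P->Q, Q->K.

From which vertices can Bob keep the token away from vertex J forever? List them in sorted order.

A0 = {J}
A1: add {N} — N (Alice) has N→J.
A2: add {M} — M (Alice) has M→N.
A3 = A2; e.g. K (Alice) has no edge into A2. Fixed point.
Alice's attractor = {J, M, N}; Bob avoids the target exactly from the complement.

K, L, O, P, Q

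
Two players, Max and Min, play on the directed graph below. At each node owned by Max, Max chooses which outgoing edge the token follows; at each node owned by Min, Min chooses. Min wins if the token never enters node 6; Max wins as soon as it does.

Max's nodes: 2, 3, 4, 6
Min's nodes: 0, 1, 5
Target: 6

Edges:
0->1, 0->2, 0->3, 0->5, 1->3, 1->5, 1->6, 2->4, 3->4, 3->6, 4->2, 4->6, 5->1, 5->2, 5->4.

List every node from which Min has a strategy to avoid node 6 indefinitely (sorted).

0, 1, 5

A0 = {6}
A1: add {3, 4} — 3 (Max) has 3→6; 4 (Max) has 4→6.
A2: add {2} — 2 (Max) has 2→4.
A3 = A2; e.g. 0 (Min) can still go to 1. Fixed point.
Max's attractor = {2, 3, 4, 6}; Min avoids the target exactly from the complement.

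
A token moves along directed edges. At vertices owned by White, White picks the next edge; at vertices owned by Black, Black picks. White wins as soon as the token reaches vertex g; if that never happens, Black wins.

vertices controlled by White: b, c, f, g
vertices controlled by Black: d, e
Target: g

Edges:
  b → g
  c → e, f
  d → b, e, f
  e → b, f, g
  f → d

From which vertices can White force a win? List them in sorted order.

b, g

A0 = {g}
A1: add {b} — b (White) has b→g.
A2 = A1; e.g. c (White) has no edge into A1. Fixed point.
White's winning region = {b, g}.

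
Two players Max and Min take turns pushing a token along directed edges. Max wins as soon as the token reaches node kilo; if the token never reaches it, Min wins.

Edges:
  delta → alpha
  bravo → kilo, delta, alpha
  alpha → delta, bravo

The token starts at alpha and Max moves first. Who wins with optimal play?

Min

Track states (vertex, player-to-move).
A0 = {(kilo,Max), (kilo,Min)}
A1: add {(bravo,Max)}.
A2 = A1; e.g. (delta,Max) stays out. (alpha,Max) never enters ⇒ Min avoids the target.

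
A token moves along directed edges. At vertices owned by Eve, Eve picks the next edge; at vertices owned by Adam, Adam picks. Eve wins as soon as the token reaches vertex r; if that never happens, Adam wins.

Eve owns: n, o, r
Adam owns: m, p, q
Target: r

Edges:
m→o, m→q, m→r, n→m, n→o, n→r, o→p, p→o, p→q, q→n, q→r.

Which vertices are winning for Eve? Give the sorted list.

A0 = {r}
A1: add {n} — n (Eve) has n→r.
A2: add {q} — q (Adam): all of {n, r} already in.
A3 = A2; e.g. m (Adam) can still go to o. Fixed point.
Eve's winning region = {n, q, r}.

n, q, r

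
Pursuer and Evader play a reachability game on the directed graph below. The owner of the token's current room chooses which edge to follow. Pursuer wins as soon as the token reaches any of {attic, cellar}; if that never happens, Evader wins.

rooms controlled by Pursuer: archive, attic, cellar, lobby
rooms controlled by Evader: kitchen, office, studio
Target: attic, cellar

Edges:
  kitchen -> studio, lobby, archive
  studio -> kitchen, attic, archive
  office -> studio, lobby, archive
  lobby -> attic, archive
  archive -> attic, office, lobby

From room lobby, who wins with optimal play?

A0 = {attic, cellar}
A1: add {archive, lobby} — lobby (Pursuer) has lobby→attic; archive (Pursuer) has archive→attic.
A2 = A1; e.g. kitchen (Evader) can still go to studio. Fixed point.
lobby ∈ A1, so Pursuer can force the target.

Pursuer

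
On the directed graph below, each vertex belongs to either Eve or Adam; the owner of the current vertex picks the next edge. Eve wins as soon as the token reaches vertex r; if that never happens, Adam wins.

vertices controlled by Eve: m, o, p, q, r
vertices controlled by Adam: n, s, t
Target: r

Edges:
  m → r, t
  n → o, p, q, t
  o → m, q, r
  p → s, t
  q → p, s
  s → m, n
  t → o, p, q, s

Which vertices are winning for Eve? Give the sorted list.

m, o, r

A0 = {r}
A1: add {m, o} — m (Eve) has m→r; o (Eve) has o→r.
A2 = A1; e.g. n (Adam) can still go to p. Fixed point.
Eve's winning region = {m, o, r}.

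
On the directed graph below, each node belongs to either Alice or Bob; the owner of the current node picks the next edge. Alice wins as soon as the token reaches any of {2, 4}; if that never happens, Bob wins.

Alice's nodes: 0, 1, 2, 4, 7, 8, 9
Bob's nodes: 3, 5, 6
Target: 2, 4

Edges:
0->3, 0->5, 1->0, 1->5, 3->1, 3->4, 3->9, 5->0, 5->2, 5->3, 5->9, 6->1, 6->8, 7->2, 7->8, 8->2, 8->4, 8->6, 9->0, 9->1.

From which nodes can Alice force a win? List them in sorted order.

A0 = {2, 4}
A1: add {7, 8} — 7 (Alice) has 7→2; 8 (Alice) has 8→2.
A2 = A1; e.g. 0 (Alice) has no edge into A1. Fixed point.
Alice's winning region = {2, 4, 7, 8}.

2, 4, 7, 8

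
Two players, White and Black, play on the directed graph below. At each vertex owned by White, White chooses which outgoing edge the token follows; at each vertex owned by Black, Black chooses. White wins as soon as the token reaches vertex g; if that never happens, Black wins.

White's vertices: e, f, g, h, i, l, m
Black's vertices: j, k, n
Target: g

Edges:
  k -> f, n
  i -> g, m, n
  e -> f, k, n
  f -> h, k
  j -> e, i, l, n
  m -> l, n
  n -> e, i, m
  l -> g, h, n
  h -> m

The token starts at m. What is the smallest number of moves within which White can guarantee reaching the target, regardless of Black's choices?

A0 = {g}
A1: add {i, l} — i (White) has i→g; l (White) has l→g.
A2: add {m} — m (White) has m→l.
m enters the attractor at level 2, so White can force the target in 2 moves from there.

2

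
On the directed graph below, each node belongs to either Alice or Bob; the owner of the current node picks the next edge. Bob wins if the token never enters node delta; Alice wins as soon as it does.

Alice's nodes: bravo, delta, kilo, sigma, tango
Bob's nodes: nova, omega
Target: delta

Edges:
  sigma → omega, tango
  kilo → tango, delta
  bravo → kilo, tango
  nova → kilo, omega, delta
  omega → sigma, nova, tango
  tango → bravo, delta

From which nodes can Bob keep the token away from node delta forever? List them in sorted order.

nova, omega

A0 = {delta}
A1: add {kilo, tango} — kilo (Alice) has kilo→delta; tango (Alice) has tango→delta.
A2: add {bravo, sigma} — sigma (Alice) has sigma→tango; bravo (Alice) has bravo→kilo.
A3 = A2; e.g. nova (Bob) can still go to omega. Fixed point.
Alice's attractor = {bravo, delta, kilo, sigma, tango}; Bob avoids the target exactly from the complement.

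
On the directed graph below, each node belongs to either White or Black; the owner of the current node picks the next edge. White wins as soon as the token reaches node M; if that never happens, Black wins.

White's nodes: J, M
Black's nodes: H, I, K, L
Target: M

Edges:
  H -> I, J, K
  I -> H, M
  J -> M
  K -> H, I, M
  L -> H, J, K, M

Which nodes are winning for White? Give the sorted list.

A0 = {M}
A1: add {J} — J (White) has J→M.
A2 = A1; e.g. H (Black) can still go to I. Fixed point.
White's winning region = {J, M}.

J, M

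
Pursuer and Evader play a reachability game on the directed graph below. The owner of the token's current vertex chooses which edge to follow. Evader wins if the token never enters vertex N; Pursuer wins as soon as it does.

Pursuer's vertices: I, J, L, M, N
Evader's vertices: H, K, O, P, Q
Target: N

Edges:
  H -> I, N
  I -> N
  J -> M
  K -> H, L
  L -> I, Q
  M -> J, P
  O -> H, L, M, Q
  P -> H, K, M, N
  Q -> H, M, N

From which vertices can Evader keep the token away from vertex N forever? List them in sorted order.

J, M, O, P, Q

A0 = {N}
A1: add {I} — I (Pursuer) has I→N.
A2: add {H, L} — H (Evader): all of {I, N} already in; L (Pursuer) has L→I.
A3: add {K} — K (Evader): all of {H, L} already in.
A4 = A3; e.g. J (Pursuer) has no edge into A3. Fixed point.
Pursuer's attractor = {H, I, K, L, N}; Evader avoids the target exactly from the complement.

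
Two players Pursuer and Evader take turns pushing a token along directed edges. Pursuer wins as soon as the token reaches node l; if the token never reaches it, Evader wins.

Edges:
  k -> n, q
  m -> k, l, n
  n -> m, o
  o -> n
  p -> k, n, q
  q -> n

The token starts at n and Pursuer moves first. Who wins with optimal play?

Track states (vertex, player-to-move).
A0 = {(l,Pursuer), (l,Evader)}
A1: add {(m,Pursuer)}.
A2 = A1; e.g. (k,Pursuer) stays out. (n,Pursuer) never enters ⇒ Evader avoids the target.

Evader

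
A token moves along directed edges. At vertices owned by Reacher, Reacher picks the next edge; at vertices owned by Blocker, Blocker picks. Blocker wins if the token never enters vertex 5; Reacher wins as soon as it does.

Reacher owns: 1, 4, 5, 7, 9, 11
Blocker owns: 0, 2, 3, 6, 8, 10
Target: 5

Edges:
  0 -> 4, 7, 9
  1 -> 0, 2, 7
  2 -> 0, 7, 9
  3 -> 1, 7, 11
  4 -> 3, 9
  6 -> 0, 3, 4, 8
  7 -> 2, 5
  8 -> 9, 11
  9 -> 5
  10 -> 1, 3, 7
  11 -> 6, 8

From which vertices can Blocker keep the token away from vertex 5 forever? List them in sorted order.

A0 = {5}
A1: add {7, 9} — 7 (Reacher) has 7→5; 9 (Reacher) has 9→5.
A2: add {1, 4} — 1 (Reacher) has 1→7; 4 (Reacher) has 4→9.
A3: add {0} — 0 (Blocker): all of {4, 7, 9} already in.
A4: add {2} — 2 (Blocker): all of {0, 7, 9} already in.
A5 = A4; e.g. 3 (Blocker) can still go to 11. Fixed point.
Reacher's attractor = {0, 1, 2, 4, 5, 7, 9}; Blocker avoids the target exactly from the complement.

3, 6, 8, 10, 11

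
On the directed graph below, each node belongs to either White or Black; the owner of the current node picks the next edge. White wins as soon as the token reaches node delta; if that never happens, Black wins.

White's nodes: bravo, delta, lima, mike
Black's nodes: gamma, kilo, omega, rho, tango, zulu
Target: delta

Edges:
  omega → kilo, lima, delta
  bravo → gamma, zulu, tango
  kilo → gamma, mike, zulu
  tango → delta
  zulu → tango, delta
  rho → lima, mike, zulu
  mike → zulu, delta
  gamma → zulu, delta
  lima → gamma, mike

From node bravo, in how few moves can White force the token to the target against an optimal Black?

2

A0 = {delta}
A1: add {mike, tango} — mike (White) has mike→delta; tango (Black): all of {delta} already in.
A2: add {bravo, lima, zulu} — bravo (White) has bravo→tango; lima (White) has lima→mike; zulu (Black): all of {tango, delta} already in.
bravo enters the attractor at level 2, so White can force the target in 2 moves from there.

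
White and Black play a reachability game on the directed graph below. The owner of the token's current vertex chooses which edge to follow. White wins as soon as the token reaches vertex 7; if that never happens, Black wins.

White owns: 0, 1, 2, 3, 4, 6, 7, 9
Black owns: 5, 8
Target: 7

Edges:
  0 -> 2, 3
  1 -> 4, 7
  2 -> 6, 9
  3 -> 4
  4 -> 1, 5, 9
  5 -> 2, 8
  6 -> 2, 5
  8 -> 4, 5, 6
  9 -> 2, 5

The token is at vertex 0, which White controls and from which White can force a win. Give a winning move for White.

3

A0 = {7}
A1: add {1} — 1 (White) has 1→7.
A2: add {4} — 4 (White) has 4→1.
A3: add {3} — 3 (White) has 3→4.
A4: add {0} — 0 (White) has 0→3.
A5 = A4; e.g. 2 (White) has no edge into A4. Fixed point.
From 0, successor 3 is in the attractor (rank 3); the other successor 2 is not.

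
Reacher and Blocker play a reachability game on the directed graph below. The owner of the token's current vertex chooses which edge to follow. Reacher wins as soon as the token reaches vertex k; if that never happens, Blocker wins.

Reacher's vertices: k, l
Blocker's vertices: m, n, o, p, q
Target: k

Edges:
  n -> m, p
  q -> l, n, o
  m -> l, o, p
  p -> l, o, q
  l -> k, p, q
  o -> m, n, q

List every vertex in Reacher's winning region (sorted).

A0 = {k}
A1: add {l} — l (Reacher) has l→k.
A2 = A1; e.g. m (Blocker) can still go to o. Fixed point.
Reacher's winning region = {k, l}.

k, l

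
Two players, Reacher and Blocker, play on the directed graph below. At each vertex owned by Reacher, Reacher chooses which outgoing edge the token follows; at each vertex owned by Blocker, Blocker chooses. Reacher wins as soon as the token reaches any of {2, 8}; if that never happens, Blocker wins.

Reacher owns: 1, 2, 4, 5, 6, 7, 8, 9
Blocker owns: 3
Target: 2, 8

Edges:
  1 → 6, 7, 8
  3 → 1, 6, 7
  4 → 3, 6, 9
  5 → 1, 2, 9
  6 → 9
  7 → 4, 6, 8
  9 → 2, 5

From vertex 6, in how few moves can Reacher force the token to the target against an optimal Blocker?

A0 = {2, 8}
A1: add {1, 5, 7, 9} — 1 (Reacher) has 1→8; 5 (Reacher) has 5→2; 7 (Reacher) has 7→8; 9 (Reacher) has 9→2.
A2: add {4, 6} — 4 (Reacher) has 4→9; 6 (Reacher) has 6→9.
6 enters the attractor at level 2, so Reacher can force the target in 2 moves from there.

2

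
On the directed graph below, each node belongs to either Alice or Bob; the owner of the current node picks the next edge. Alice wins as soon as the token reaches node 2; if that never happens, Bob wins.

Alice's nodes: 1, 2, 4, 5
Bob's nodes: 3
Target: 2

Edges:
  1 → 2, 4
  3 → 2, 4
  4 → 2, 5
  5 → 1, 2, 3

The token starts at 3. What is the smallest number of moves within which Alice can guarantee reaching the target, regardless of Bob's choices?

A0 = {2}
A1: add {1, 4, 5} — 1 (Alice) has 1→2; 4 (Alice) has 4→2; 5 (Alice) has 5→2.
A2: add {3} — 3 (Bob): all of {2, 4} already in.
A2 = all vertices. Fixed point.
3 enters the attractor at level 2, so Alice can force the target in 2 moves from there.

2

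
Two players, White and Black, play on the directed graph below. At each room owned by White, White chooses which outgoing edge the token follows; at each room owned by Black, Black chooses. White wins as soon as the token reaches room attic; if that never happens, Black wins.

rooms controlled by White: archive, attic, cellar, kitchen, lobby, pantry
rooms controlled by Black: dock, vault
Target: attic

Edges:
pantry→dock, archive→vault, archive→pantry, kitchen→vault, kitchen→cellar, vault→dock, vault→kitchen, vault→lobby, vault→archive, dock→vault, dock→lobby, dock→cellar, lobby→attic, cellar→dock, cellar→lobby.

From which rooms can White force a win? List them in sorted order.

A0 = {attic}
A1: add {lobby} — lobby (White) has lobby→attic.
A2: add {cellar} — cellar (White) has cellar→lobby.
A3: add {kitchen} — kitchen (White) has kitchen→cellar.
A4 = A3; e.g. dock (Black) can still go to vault. Fixed point.
White's winning region = {attic, cellar, kitchen, lobby}.

attic, cellar, kitchen, lobby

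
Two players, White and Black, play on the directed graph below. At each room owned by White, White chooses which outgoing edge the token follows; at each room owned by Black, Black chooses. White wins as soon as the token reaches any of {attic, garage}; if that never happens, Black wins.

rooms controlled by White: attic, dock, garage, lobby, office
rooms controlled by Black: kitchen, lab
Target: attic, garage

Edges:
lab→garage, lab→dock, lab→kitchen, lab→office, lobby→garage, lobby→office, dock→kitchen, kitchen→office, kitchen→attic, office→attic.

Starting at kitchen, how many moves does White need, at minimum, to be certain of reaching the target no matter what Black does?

A0 = {attic, garage}
A1: add {lobby, office} — lobby (White) has lobby→garage; office (White) has office→attic.
A2: add {kitchen} — kitchen (Black): all of {office, attic} already in.
kitchen enters the attractor at level 2, so White can force the target in 2 moves from there.

2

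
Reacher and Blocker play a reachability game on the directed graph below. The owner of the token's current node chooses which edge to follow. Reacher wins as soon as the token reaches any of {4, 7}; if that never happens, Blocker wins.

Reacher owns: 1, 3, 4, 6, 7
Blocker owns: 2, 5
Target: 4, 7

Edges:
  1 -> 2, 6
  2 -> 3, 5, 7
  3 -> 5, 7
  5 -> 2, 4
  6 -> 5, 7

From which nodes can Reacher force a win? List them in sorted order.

1, 3, 4, 6, 7

A0 = {4, 7}
A1: add {3, 6} — 3 (Reacher) has 3→7; 6 (Reacher) has 6→7.
A2: add {1} — 1 (Reacher) has 1→6.
A3 = A2; e.g. 2 (Blocker) can still go to 5. Fixed point.
Reacher's winning region = {1, 3, 4, 6, 7}.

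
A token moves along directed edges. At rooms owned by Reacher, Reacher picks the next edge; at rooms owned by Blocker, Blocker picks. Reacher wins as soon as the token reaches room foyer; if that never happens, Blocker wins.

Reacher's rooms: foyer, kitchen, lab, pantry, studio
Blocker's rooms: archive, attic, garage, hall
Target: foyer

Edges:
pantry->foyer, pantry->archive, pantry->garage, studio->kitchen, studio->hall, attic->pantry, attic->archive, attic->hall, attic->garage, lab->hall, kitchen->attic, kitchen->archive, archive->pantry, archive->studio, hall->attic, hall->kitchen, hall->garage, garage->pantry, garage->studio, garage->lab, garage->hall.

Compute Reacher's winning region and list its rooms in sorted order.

foyer, pantry

A0 = {foyer}
A1: add {pantry} — pantry (Reacher) has pantry→foyer.
A2 = A1; e.g. studio (Reacher) has no edge into A1. Fixed point.
Reacher's winning region = {foyer, pantry}.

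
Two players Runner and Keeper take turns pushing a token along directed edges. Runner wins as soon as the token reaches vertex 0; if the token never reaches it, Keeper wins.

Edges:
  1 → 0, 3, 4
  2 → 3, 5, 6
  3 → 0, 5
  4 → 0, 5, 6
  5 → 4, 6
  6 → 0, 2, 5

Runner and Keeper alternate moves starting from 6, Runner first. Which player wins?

Runner

Track states (vertex, player-to-move).
A0 = {(0,Runner), (0,Keeper)}
A1: add {(1,Runner), (3,Runner), (4,Runner), (6,Runner)}.
(6,Runner) ∈ A1 ⇒ Runner forces the target.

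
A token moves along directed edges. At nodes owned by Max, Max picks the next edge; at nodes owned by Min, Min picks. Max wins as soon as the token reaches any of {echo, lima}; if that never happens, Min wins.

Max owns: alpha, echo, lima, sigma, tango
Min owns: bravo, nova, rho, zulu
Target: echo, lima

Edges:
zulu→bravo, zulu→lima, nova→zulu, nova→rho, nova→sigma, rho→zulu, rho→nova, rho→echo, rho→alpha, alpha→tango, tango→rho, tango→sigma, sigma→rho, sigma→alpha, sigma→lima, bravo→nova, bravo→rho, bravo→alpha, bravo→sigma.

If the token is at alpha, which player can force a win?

Max

A0 = {echo, lima}
A1: add {sigma} — sigma (Max) has sigma→lima.
A2: add {tango} — tango (Max) has tango→sigma.
A3: add {alpha} — alpha (Max) has alpha→tango.
A4 = A3; e.g. zulu (Min) can still go to bravo. Fixed point.
alpha ∈ A3, so Max can force the target.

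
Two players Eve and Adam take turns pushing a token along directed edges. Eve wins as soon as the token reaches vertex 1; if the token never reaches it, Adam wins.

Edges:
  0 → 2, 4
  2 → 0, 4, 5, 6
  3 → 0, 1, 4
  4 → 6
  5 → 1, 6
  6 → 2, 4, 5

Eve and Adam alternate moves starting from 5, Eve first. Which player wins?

Eve

Track states (vertex, player-to-move).
A0 = {(1,Eve), (1,Adam)}
A1: add {(3,Eve), (5,Eve)}.
(5,Eve) ∈ A1 ⇒ Eve forces the target.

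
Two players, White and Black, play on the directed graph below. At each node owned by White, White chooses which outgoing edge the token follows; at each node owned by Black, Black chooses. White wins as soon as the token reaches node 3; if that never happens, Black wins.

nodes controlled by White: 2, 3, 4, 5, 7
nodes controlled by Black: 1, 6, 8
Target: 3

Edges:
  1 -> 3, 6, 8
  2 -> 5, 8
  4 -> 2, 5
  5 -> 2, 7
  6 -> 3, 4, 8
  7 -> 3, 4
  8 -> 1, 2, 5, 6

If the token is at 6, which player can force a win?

Black

A0 = {3}
A1: add {7} — 7 (White) has 7→3.
A2: add {5} — 5 (White) has 5→7.
A3: add {2, 4} — 2 (White) has 2→5; 4 (White) has 4→5.
A4 = A3; e.g. 1 (Black) can still go to 6. Fixed point.
6 never enters the attractor, so Black can avoid the target forever.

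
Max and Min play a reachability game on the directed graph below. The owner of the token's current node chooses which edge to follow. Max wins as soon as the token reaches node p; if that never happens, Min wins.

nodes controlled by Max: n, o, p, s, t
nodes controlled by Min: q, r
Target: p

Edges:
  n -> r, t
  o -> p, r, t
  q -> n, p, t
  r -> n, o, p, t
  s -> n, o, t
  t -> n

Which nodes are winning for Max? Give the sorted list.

A0 = {p}
A1: add {o} — o (Max) has o→p.
A2: add {s} — s (Max) has s→o.
A3 = A2; e.g. n (Max) has no edge into A2. Fixed point.
Max's winning region = {o, p, s}.

o, p, s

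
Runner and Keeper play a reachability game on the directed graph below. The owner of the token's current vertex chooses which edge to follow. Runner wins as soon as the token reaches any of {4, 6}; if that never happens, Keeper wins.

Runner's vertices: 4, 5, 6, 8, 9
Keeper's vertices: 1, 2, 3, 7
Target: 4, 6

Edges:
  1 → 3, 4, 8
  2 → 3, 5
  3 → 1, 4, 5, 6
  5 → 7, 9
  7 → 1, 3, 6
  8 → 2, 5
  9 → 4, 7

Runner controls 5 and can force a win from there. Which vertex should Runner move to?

A0 = {4, 6}
A1: add {9} — 9 (Runner) has 9→4.
A2: add {5} — 5 (Runner) has 5→9.
A3: add {8} — 8 (Runner) has 8→5.
A4 = A3; e.g. 1 (Keeper) can still go to 3. Fixed point.
From 5, successor 9 is in the attractor (rank 1); the other successor 7 is not.

9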